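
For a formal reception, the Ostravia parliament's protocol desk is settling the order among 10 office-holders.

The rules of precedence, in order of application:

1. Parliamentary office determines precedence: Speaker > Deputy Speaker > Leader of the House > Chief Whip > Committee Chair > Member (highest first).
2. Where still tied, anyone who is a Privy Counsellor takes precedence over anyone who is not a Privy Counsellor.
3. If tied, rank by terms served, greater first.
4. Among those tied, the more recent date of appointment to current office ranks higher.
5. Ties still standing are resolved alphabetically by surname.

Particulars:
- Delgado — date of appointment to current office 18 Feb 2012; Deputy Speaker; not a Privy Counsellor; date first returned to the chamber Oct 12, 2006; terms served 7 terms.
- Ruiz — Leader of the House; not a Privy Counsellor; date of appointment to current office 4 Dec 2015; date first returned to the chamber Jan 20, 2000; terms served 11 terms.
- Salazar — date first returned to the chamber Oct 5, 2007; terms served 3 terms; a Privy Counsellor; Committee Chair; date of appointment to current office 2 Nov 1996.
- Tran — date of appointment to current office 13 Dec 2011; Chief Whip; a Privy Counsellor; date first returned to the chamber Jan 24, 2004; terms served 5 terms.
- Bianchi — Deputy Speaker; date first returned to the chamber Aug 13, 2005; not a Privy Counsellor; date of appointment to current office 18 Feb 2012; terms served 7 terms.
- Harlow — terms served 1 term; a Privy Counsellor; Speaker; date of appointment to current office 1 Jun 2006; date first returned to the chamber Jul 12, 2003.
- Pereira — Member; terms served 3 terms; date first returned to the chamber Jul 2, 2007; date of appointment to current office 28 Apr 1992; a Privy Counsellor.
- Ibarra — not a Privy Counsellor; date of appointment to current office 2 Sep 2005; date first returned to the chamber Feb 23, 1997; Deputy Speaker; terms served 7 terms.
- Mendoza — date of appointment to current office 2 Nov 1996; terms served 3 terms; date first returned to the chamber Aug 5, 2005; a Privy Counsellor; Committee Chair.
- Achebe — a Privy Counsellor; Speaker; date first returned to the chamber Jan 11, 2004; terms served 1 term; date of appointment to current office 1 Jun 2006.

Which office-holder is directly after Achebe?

By parliamentary office: Achebe and Harlow (Speaker); then Bianchi, Delgado and Ibarra (Deputy Speaker); then Ruiz (Leader of the House); then Tran (Chief Whip); then Mendoza and Salazar (Committee Chair); then Pereira (Member).
Achebe and Harlow are each a Privy Counsellor, so the next rule applies.
Achebe and Harlow both have terms served 1 term, so the next rule applies.
Achebe and Harlow both have date of appointment to current office 1 Jun 2006, so the next rule applies.
Among Achebe and Harlow, alphabetically by surname: Achebe before Harlow.
Bianchi, Delgado and Ibarra are each not a Privy Counsellor, so the next rule applies.
Bianchi, Delgado and Ibarra all have terms served 7 terms, so the next rule applies.
Among Bianchi, Delgado and Ibarra, by date of appointment to current office (later first): Bianchi and Delgado (18 Feb 2012) before Ibarra (2 Sep 2005).
Among Bianchi and Delgado, alphabetically by surname: Bianchi before Delgado.
Mendoza and Salazar are each a Privy Counsellor, so the next rule applies.
Mendoza and Salazar both have terms served 3 terms, so the next rule applies.
Mendoza and Salazar both have date of appointment to current office 2 Nov 1996, so the next rule applies.
Among Mendoza and Salazar, alphabetically by surname: Mendoza before Salazar.
Order: Achebe, Harlow, Bianchi, Delgado, Ibarra, Ruiz, Tran, Mendoza, Salazar, Pereira.

Harlow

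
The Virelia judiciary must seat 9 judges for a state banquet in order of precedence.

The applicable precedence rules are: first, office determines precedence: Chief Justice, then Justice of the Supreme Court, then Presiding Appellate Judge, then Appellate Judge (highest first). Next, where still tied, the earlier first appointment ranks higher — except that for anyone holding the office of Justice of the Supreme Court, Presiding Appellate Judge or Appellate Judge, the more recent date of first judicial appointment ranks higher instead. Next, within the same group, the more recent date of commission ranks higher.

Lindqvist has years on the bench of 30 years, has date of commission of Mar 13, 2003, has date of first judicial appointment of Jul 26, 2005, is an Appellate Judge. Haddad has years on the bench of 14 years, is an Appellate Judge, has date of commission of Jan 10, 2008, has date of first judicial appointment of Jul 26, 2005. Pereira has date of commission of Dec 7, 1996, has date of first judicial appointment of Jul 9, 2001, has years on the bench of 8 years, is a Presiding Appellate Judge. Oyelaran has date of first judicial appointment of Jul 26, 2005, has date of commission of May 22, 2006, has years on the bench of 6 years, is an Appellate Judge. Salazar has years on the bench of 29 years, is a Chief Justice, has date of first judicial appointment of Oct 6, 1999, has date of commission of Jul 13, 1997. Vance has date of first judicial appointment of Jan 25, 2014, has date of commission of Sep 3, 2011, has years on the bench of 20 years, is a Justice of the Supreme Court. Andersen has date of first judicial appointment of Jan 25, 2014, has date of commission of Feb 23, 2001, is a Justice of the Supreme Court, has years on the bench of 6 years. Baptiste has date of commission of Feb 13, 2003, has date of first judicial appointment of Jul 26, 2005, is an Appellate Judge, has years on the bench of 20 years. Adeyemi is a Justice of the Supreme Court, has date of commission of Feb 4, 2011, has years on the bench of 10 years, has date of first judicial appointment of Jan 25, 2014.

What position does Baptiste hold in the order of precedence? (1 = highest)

By office: Salazar (Chief Justice); then Vance, Adeyemi and Andersen (Justice of the Supreme Court); then Pereira (Presiding Appellate Judge); then Haddad, Oyelaran, Lindqvist and Baptiste (Appellate Judge).
Vance, Adeyemi and Andersen all have date of first judicial appointment Jan 25, 2014, so the next rule applies.
Among Vance, Adeyemi and Andersen, by date of commission (later first): Vance (Sep 3, 2011) before Adeyemi (Feb 4, 2011) before Andersen (Feb 23, 2001).
Haddad, Oyelaran, Lindqvist and Baptiste all have date of first judicial appointment Jul 26, 2005, so the next rule applies.
Among Haddad, Oyelaran, Lindqvist and Baptiste, by date of commission (later first): Haddad (Jan 10, 2008) before Oyelaran (May 22, 2006) before Lindqvist (Mar 13, 2003) before Baptiste (Feb 13, 2003).
Order: Salazar, Vance, Adeyemi, Andersen, Pereira, Haddad, Oyelaran, Lindqvist, Baptiste. So position 9.

9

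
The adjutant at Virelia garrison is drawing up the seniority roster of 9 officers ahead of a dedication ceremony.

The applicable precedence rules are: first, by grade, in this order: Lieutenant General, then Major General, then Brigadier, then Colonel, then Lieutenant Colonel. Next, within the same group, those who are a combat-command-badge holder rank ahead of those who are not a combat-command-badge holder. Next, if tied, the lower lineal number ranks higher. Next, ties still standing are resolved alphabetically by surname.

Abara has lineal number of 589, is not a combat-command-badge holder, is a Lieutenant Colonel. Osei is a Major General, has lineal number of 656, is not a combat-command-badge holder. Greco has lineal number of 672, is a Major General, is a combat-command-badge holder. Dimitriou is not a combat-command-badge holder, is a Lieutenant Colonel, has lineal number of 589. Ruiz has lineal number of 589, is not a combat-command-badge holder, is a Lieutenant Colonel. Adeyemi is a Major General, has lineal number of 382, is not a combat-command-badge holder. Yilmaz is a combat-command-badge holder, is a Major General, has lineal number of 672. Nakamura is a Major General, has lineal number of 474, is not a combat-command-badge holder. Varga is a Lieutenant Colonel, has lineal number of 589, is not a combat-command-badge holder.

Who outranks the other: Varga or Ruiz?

Ruiz

By grade: Greco, Yilmaz, Adeyemi, Nakamura and Osei (Major General); then Abara, Dimitriou, Ruiz and Varga (Lieutenant Colonel).
Among Greco, Yilmaz, Adeyemi, Nakamura and Osei, a combat-command-badge holder before not a combat-command-badge holder: Greco and Yilmaz (a combat-command-badge holder) before Adeyemi, Nakamura and Osei (not a combat-command-badge holder).
Greco and Yilmaz both have lineal number 672, so the next rule applies.
Among Greco and Yilmaz, alphabetically by surname: Greco before Yilmaz.
Among Adeyemi, Nakamura and Osei, by lineal number (lower first): Adeyemi (382) before Nakamura (474) before Osei (656).
Abara, Dimitriou, Ruiz and Varga are each not a combat-command-badge holder, so the next rule applies.
Abara, Dimitriou, Ruiz and Varga all have lineal number 589, so the next rule applies.
Among Abara, Dimitriou, Ruiz and Varga, alphabetically by surname: Abara before Dimitriou before Ruiz before Varga.
So Ruiz takes precedence.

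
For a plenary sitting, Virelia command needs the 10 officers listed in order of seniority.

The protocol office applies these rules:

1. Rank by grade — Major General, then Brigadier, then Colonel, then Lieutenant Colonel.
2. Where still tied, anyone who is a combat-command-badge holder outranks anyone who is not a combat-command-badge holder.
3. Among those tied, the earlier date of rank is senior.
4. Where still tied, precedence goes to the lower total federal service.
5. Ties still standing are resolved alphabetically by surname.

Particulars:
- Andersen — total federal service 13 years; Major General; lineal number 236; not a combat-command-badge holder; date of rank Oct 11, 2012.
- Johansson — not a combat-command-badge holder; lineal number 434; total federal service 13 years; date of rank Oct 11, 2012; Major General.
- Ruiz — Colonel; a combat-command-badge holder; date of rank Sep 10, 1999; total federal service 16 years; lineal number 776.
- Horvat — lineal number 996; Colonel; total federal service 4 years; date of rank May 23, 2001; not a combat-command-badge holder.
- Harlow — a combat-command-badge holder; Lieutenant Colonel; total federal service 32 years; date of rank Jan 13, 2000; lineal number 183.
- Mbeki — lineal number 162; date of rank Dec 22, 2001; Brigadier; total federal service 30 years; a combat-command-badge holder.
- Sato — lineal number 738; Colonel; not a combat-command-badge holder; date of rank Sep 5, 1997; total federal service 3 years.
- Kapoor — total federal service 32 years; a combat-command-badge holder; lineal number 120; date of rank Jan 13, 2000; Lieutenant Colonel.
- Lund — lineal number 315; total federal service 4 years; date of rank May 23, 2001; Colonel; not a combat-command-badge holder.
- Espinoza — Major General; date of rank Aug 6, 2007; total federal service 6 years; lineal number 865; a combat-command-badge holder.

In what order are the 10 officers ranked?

Espinoza, Andersen, Johansson, Mbeki, Ruiz, Sato, Horvat, Lund, Harlow, Kapoor

By grade: Espinoza, Andersen and Johansson (Major General); then Mbeki (Brigadier); then Ruiz, Sato, Horvat and Lund (Colonel); then Harlow and Kapoor (Lieutenant Colonel).
Among Espinoza, Andersen and Johansson, a combat-command-badge holder before not a combat-command-badge holder: Espinoza (a combat-command-badge holder) before Andersen and Johansson (not a combat-command-badge holder).
Andersen and Johansson both have date of rank Oct 11, 2012, so the next rule applies.
Andersen and Johansson both have total federal service 13 years, so the next rule applies.
Among Andersen and Johansson, alphabetically by surname: Andersen before Johansson.
Among Ruiz, Sato, Horvat and Lund, a combat-command-badge holder before not a combat-command-badge holder: Ruiz (a combat-command-badge holder) before Sato, Horvat and Lund (not a combat-command-badge holder).
Among Sato, Horvat and Lund, by date of rank (earlier first): Sato (Sep 5, 1997) before Horvat and Lund (May 23, 2001).
Horvat and Lund both have total federal service 4 years, so the next rule applies.
Among Horvat and Lund, alphabetically by surname: Horvat before Lund.
Harlow and Kapoor are each a combat-command-badge holder, so the next rule applies.
Harlow and Kapoor both have date of rank Jan 13, 2000, so the next rule applies.
Harlow and Kapoor both have total federal service 32 years, so the next rule applies.
Among Harlow and Kapoor, alphabetically by surname: Harlow before Kapoor.
Full order: Espinoza, Andersen, Johansson, Mbeki, Ruiz, Sato, Horvat, Lund, Harlow, Kapoor.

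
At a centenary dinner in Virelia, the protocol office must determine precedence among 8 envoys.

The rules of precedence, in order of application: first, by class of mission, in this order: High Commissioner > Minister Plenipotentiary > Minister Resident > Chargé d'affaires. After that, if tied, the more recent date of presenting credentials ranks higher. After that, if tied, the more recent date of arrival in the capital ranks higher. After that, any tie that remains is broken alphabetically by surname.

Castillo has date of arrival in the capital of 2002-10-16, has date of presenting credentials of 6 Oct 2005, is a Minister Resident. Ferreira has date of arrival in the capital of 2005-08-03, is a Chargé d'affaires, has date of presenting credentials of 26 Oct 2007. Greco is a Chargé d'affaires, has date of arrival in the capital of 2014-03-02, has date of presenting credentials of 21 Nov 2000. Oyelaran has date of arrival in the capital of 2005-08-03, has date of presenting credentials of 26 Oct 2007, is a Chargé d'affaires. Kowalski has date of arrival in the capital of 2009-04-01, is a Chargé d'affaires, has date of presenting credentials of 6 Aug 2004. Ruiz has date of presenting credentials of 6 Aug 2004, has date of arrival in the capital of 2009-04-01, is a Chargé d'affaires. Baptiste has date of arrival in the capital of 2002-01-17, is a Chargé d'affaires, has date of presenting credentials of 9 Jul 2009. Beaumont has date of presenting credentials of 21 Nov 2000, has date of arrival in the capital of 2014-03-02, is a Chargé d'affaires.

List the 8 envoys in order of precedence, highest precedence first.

By class of mission: Castillo (Minister Resident); then Baptiste, Ferreira, Oyelaran, Kowalski, Ruiz, Beaumont and Greco (Chargé d'affaires).
Among Baptiste, Ferreira, Oyelaran, Kowalski, Ruiz, Beaumont and Greco, by date of presenting credentials (later first): Baptiste (9 Jul 2009) before Ferreira and Oyelaran (26 Oct 2007) before Kowalski and Ruiz (6 Aug 2004) before Beaumont and Greco (21 Nov 2000).
Ferreira and Oyelaran both have date of arrival in the capital 2005-08-03, so the next rule applies.
Among Ferreira and Oyelaran, alphabetically by surname: Ferreira before Oyelaran.
Kowalski and Ruiz both have date of arrival in the capital 2009-04-01, so the next rule applies.
Among Kowalski and Ruiz, alphabetically by surname: Kowalski before Ruiz.
Beaumont and Greco both have date of arrival in the capital 2014-03-02, so the next rule applies.
Among Beaumont and Greco, alphabetically by surname: Beaumont before Greco.
Full order: Castillo, Baptiste, Ferreira, Oyelaran, Kowalski, Ruiz, Beaumont, Greco.

Castillo, Baptiste, Ferreira, Oyelaran, Kowalski, Ruiz, Beaumont, Greco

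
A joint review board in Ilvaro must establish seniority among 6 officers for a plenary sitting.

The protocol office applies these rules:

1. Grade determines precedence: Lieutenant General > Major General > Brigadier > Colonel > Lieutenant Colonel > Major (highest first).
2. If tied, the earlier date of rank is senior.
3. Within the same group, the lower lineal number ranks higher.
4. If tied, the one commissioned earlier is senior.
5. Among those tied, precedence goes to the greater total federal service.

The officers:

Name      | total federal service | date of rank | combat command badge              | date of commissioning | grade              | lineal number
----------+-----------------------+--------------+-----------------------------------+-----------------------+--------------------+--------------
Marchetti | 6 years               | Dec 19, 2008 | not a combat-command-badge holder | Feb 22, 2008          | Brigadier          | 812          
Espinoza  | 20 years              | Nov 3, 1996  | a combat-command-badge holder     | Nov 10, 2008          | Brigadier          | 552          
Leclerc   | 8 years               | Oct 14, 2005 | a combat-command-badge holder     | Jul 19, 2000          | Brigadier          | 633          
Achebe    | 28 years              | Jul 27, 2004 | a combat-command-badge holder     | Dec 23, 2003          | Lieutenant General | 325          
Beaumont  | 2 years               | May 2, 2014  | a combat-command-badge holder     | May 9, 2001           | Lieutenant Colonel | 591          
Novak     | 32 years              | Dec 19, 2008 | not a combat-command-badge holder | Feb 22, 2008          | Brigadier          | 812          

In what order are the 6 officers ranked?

By grade: Achebe (Lieutenant General); then Espinoza, Leclerc, Novak and Marchetti (Brigadier); then Beaumont (Lieutenant Colonel).
Among Espinoza, Leclerc, Novak and Marchetti, by date of rank (earlier first): Espinoza (Nov 3, 1996) before Leclerc (Oct 14, 2005) before Novak and Marchetti (Dec 19, 2008).
Novak and Marchetti both have lineal number 812, so the next rule applies.
Novak and Marchetti both have date of commissioning Feb 22, 2008, so the next rule applies.
Among Novak and Marchetti, by total federal service (higher first): Novak (32 years) before Marchetti (6 years).
Full order: Achebe, Espinoza, Leclerc, Novak, Marchetti, Beaumont.

Achebe, Espinoza, Leclerc, Novak, Marchetti, Beaumont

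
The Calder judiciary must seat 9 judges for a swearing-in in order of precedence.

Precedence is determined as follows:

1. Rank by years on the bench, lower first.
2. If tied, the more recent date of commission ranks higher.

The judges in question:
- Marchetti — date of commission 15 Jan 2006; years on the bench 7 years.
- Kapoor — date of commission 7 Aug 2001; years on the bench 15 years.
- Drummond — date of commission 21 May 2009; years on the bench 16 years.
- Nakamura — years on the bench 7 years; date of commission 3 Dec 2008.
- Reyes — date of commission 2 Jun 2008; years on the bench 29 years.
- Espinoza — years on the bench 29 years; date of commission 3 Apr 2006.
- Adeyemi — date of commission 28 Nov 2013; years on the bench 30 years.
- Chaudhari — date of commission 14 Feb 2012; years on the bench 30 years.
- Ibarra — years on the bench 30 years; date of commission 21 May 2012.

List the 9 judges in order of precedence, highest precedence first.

By years on the bench (lower first): Nakamura and Marchetti (both 7 years); then Kapoor (15 years); then Drummond (16 years); then Reyes and Espinoza (both 29 years); then Adeyemi, Ibarra and Chaudhari (each 30 years).
Among Nakamura and Marchetti, by date of commission (later first): Nakamura (3 Dec 2008) before Marchetti (15 Jan 2006).
Among Reyes and Espinoza, by date of commission (later first): Reyes (2 Jun 2008) before Espinoza (3 Apr 2006).
Among Adeyemi, Ibarra and Chaudhari, by date of commission (later first): Adeyemi (28 Nov 2013) before Ibarra (21 May 2012) before Chaudhari (14 Feb 2012).
Full order: Nakamura, Marchetti, Kapoor, Drummond, Reyes, Espinoza, Adeyemi, Ibarra, Chaudhari.

Nakamura, Marchetti, Kapoor, Drummond, Reyes, Espinoza, Adeyemi, Ibarra, Chaudhari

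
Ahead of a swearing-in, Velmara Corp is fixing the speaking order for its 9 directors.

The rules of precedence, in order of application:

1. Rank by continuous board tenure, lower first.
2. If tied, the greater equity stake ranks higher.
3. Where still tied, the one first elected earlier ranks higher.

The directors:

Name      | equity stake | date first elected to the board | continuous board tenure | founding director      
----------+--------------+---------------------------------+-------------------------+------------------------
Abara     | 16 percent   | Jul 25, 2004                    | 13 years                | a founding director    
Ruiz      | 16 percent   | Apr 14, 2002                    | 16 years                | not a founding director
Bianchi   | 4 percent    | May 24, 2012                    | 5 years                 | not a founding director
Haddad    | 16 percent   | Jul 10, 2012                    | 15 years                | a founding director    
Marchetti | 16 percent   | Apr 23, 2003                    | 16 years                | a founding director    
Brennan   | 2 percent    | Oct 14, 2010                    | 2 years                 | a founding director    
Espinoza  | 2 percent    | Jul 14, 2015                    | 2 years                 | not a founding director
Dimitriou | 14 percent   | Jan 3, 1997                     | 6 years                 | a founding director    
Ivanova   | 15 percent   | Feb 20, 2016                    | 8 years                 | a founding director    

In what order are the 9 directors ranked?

By continuous board tenure (lower first): Brennan and Espinoza (both 2 years); then Bianchi (5 years); then Dimitriou (6 years); then Ivanova (8 years); then Abara (13 years); then Haddad (15 years); then Ruiz and Marchetti (both 16 years).
Brennan and Espinoza both have equity stake 2 percent, so the next rule applies.
Among Brennan and Espinoza, by date first elected to the board (earlier first): Brennan (Oct 14, 2010) before Espinoza (Jul 14, 2015).
Ruiz and Marchetti both have equity stake 16 percent, so the next rule applies.
Among Ruiz and Marchetti, by date first elected to the board (earlier first): Ruiz (Apr 14, 2002) before Marchetti (Apr 23, 2003).
Full order: Brennan, Espinoza, Bianchi, Dimitriou, Ivanova, Abara, Haddad, Ruiz, Marchetti.

Brennan, Espinoza, Bianchi, Dimitriou, Ivanova, Abara, Haddad, Ruiz, Marchetti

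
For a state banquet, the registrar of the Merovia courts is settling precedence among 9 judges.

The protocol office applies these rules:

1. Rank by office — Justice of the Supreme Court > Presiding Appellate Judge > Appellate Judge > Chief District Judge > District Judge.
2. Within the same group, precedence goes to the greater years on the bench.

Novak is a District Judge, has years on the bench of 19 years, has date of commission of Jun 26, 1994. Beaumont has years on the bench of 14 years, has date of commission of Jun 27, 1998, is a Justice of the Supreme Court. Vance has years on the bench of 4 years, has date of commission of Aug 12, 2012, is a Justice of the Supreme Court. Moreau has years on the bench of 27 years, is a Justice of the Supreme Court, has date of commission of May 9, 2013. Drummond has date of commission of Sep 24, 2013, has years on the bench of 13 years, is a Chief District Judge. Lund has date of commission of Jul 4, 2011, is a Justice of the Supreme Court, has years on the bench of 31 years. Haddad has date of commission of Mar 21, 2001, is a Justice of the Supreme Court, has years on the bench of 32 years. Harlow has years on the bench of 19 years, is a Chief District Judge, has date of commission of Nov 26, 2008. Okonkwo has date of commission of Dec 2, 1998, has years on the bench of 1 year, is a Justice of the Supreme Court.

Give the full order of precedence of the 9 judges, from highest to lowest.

Haddad, Lund, Moreau, Beaumont, Vance, Okonkwo, Harlow, Drummond, Novak

By office: Haddad, Lund, Moreau, Beaumont, Vance and Okonkwo (Justice of the Supreme Court); then Harlow and Drummond (Chief District Judge); then Novak (District Judge).
Among Haddad, Lund, Moreau, Beaumont, Vance and Okonkwo, by years on the bench (higher first): Haddad (32 years) before Lund (31 years) before Moreau (27 years) before Beaumont (14 years) before Vance (4 years) before Okonkwo (1 year).
Among Harlow and Drummond, by years on the bench (higher first): Harlow (19 years) before Drummond (13 years).
Full order: Haddad, Lund, Moreau, Beaumont, Vance, Okonkwo, Harlow, Drummond, Novak.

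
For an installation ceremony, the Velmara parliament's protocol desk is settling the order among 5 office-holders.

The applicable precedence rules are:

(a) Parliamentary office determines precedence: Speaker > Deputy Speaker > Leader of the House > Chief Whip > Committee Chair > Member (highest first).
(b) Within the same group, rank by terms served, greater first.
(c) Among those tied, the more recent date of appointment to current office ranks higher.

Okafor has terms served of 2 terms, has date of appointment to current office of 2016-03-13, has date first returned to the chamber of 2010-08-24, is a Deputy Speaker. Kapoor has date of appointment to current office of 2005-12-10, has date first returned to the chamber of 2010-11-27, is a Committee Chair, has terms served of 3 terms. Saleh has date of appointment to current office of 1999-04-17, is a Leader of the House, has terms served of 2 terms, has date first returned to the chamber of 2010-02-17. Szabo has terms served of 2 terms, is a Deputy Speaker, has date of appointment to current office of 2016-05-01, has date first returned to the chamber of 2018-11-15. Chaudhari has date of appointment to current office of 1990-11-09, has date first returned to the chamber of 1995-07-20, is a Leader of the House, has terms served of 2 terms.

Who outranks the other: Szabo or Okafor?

Szabo

By parliamentary office: Szabo and Okafor (Deputy Speaker); then Saleh and Chaudhari (Leader of the House); then Kapoor (Committee Chair).
Szabo and Okafor both have terms served 2 terms, so the next rule applies.
Among Szabo and Okafor, by date of appointment to current office (later first): Szabo (2016-05-01) before Okafor (2016-03-13).
Saleh and Chaudhari both have terms served 2 terms, so the next rule applies.
Among Saleh and Chaudhari, by date of appointment to current office (later first): Saleh (1999-04-17) before Chaudhari (1990-11-09).
So Szabo takes precedence.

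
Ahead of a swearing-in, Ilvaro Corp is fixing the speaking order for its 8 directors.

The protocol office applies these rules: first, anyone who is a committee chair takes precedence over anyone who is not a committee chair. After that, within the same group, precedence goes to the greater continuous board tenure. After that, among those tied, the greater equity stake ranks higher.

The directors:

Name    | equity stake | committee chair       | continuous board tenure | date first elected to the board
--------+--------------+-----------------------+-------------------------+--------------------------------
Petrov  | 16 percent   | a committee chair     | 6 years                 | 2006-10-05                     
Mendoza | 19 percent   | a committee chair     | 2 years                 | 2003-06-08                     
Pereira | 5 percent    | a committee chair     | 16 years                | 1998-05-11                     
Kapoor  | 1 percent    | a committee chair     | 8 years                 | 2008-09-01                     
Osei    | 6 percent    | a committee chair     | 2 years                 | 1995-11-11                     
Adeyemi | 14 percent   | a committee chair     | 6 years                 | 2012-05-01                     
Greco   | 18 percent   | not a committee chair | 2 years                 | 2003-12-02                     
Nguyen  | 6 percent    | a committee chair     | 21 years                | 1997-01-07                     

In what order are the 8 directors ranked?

Nguyen, Pereira, Kapoor, Petrov, Adeyemi, Mendoza, Osei, Greco

By the first rule: Nguyen, Pereira, Kapoor, Petrov, Adeyemi, Mendoza and Osei (each a committee chair); then Greco (not a committee chair).
Among Nguyen, Pereira, Kapoor, Petrov, Adeyemi, Mendoza and Osei, by continuous board tenure (higher first): Nguyen (21 years) before Pereira (16 years) before Kapoor (8 years) before Petrov and Adeyemi (6 years) before Mendoza and Osei (2 years).
Among Petrov and Adeyemi, by equity stake (higher first): Petrov (16 percent) before Adeyemi (14 percent).
Among Mendoza and Osei, by equity stake (higher first): Mendoza (19 percent) before Osei (6 percent).
Full order: Nguyen, Pereira, Kapoor, Petrov, Adeyemi, Mendoza, Osei, Greco.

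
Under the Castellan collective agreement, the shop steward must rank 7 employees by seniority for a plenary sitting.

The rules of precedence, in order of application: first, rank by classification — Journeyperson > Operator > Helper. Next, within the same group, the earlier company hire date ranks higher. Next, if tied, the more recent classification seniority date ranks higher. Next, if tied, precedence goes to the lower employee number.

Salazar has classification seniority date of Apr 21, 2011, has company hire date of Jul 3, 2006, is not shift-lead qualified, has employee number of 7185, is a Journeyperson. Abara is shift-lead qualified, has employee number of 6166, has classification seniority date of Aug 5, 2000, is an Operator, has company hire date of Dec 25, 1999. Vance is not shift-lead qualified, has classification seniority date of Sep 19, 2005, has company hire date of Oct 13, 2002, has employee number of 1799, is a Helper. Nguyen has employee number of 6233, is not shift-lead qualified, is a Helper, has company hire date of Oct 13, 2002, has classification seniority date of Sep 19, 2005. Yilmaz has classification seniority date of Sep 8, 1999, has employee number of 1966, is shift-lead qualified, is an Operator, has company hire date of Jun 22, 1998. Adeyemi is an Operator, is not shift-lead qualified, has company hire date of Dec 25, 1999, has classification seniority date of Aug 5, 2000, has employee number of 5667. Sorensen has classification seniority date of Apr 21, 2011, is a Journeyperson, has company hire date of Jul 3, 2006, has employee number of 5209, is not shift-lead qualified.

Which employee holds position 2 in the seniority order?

By classification: Sorensen and Salazar (Journeyperson); then Yilmaz, Adeyemi and Abara (Operator); then Vance and Nguyen (Helper).
Sorensen and Salazar both have company hire date Jul 3, 2006, so the next rule applies.
Sorensen and Salazar both have classification seniority date Apr 21, 2011, so the next rule applies.
Among Sorensen and Salazar, by employee number (lower first): Sorensen (5209) before Salazar (7185).
Among Yilmaz, Adeyemi and Abara, by company hire date (earlier first): Yilmaz (Jun 22, 1998) before Adeyemi and Abara (Dec 25, 1999).
Adeyemi and Abara both have classification seniority date Aug 5, 2000, so the next rule applies.
Among Adeyemi and Abara, by employee number (lower first): Adeyemi (5667) before Abara (6166).
Vance and Nguyen both have company hire date Oct 13, 2002, so the next rule applies.
Vance and Nguyen both have classification seniority date Sep 19, 2005, so the next rule applies.
Among Vance and Nguyen, by employee number (lower first): Vance (1799) before Nguyen (6233).
Order: Sorensen, Salazar, Yilmaz, Adeyemi, Abara, Vance, Nguyen.

Salazar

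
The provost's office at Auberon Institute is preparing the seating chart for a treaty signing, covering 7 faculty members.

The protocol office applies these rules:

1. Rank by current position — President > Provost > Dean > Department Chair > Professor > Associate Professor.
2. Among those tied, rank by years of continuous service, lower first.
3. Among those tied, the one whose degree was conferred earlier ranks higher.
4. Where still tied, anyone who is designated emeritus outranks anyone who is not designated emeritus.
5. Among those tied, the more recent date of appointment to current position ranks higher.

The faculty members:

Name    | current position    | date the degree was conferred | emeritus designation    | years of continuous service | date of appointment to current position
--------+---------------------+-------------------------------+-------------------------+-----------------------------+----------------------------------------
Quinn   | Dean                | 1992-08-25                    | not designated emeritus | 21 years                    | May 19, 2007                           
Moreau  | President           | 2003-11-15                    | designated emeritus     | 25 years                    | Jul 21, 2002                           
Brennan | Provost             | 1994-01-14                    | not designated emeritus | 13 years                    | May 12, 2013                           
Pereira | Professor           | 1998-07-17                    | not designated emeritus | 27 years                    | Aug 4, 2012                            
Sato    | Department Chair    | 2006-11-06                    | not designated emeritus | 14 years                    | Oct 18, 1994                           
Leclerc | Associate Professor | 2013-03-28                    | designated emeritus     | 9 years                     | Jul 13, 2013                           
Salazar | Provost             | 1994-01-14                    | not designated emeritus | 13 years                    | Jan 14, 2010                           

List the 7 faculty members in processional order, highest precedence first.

By current position: Moreau (President); then Brennan and Salazar (Provost); then Quinn (Dean); then Sato (Department Chair); then Pereira (Professor); then Leclerc (Associate Professor).
Brennan and Salazar both have years of continuous service 13 years, so the next rule applies.
Brennan and Salazar both have date the degree was conferred 1994-01-14, so the next rule applies.
Brennan and Salazar are each not designated emeritus, so the next rule applies.
Among Brennan and Salazar, by date of appointment to current position (later first): Brennan (May 12, 2013) before Salazar (Jan 14, 2010).
Full order: Moreau, Brennan, Salazar, Quinn, Sato, Pereira, Leclerc.

Moreau, Brennan, Salazar, Quinn, Sato, Pereira, Leclerc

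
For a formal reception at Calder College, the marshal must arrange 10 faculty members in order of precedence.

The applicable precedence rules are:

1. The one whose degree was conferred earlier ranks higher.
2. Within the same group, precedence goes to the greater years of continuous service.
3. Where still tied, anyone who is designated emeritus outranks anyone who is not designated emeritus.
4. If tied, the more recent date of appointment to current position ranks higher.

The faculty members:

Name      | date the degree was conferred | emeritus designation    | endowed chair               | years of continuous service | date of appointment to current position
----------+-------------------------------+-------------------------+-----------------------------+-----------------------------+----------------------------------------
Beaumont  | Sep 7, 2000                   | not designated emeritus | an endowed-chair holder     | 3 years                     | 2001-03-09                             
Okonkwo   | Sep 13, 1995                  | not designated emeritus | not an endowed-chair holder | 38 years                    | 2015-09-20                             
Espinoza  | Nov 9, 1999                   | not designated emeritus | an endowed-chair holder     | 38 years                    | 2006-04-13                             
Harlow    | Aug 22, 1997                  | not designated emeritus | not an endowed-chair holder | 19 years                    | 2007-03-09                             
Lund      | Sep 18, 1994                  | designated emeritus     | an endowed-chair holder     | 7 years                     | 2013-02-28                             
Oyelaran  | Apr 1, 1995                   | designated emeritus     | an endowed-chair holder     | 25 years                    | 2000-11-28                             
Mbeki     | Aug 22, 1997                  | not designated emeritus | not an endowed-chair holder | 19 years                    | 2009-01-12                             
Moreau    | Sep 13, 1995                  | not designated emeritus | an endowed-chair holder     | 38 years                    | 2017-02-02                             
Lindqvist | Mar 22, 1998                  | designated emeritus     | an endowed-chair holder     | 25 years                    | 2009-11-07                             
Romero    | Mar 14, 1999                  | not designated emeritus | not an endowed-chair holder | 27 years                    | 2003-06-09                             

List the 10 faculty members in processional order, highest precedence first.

By date the degree was conferred (earlier first): Lund (Sep 18, 1994); then Oyelaran (Apr 1, 1995); then Moreau and Okonkwo (both Sep 13, 1995); then Mbeki and Harlow (both Aug 22, 1997); then Lindqvist (Mar 22, 1998); then Romero (Mar 14, 1999); then Espinoza (Nov 9, 1999); then Beaumont (Sep 7, 2000).
Moreau and Okonkwo both have years of continuous service 38 years, so the next rule applies.
Moreau and Okonkwo are each not designated emeritus, so the next rule applies.
Among Moreau and Okonkwo, by date of appointment to current position (later first): Moreau (2017-02-02) before Okonkwo (2015-09-20).
Mbeki and Harlow both have years of continuous service 19 years, so the next rule applies.
Mbeki and Harlow are each not designated emeritus, so the next rule applies.
Among Mbeki and Harlow, by date of appointment to current position (later first): Mbeki (2009-01-12) before Harlow (2007-03-09).
Full order: Lund, Oyelaran, Moreau, Okonkwo, Mbeki, Harlow, Lindqvist, Romero, Espinoza, Beaumont.

Lund, Oyelaran, Moreau, Okonkwo, Mbeki, Harlow, Lindqvist, Romero, Espinoza, Beaumont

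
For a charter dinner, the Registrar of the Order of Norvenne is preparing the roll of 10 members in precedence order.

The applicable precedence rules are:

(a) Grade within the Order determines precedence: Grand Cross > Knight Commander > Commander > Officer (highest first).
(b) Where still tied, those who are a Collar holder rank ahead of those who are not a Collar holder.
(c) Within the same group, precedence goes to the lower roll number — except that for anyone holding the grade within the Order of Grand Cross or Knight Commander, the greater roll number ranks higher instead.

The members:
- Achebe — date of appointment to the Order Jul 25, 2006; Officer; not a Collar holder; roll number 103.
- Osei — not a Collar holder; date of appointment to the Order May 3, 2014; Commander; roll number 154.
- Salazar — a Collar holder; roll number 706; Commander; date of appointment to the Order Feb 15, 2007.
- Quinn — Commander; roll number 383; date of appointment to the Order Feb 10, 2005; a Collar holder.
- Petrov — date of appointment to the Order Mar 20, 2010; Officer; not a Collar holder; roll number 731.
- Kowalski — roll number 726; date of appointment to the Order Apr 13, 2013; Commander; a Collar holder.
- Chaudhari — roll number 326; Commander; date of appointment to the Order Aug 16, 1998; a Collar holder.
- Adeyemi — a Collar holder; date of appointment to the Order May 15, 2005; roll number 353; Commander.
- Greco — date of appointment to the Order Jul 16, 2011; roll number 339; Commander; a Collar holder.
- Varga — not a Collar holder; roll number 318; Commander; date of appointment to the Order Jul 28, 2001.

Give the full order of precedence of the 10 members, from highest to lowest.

By grade within the Order: Chaudhari, Greco, Adeyemi, Quinn, Salazar, Kowalski, Osei and Varga (Commander); then Achebe and Petrov (Officer).
Among Chaudhari, Greco, Adeyemi, Quinn, Salazar, Kowalski, Osei and Varga, a Collar holder before not a Collar holder: Chaudhari, Greco, Adeyemi, Quinn, Salazar and Kowalski (a Collar holder) before Osei and Varga (not a Collar holder).
Among Chaudhari, Greco, Adeyemi, Quinn, Salazar and Kowalski, by roll number (lower first): Chaudhari (326) before Greco (339) before Adeyemi (353) before Quinn (383) before Salazar (706) before Kowalski (726).
Among Osei and Varga, by roll number (lower first): Osei (154) before Varga (318).
Achebe and Petrov are each not a Collar holder, so the next rule applies.
Among Achebe and Petrov, by roll number (lower first): Achebe (103) before Petrov (731).
Full order: Chaudhari, Greco, Adeyemi, Quinn, Salazar, Kowalski, Osei, Varga, Achebe, Petrov.

Chaudhari, Greco, Adeyemi, Quinn, Salazar, Kowalski, Osei, Varga, Achebe, Petrov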